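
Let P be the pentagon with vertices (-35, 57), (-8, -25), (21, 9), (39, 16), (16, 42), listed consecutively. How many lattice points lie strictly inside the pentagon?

Using the shoelace formula, 2A = |[(-35)·(-25) − (-8)·57] + [(-8)·9 − 21·(-25)] + [21·16 − 39·9] + [39·42 − 16·16] + [16·57 − (-35)·42]| = 5533, so the area is 5533/2.
Summing gcd(|Δx|,|Δy|) over the edges gives the boundary count: gcd(27,82) + gcd(29,34) + gcd(18,7) + gcd(23,26) + gcd(51,15) = 1+1+1+1+3 = 7.
Pick's theorem gives I = A − B/2 + 1 = 5533/2 − 7/2 + 1 = 2764.

2764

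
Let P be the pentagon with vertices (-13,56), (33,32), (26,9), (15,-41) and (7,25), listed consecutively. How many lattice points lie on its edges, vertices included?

The number of boundary lattice points is Σ gcd(|Δx|,|Δy|) = gcd(46,24) + gcd(7,23) + gcd(11,50) + gcd(8,66) + gcd(20,31) = 2+1+1+2+1 = 7.

7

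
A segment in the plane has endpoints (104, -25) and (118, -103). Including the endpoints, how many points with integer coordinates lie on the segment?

3

The number of lattice points on a segment between lattice points is gcd(|Δx|,|Δy|) + 1 = gcd(14,78) + 1 = 2 + 1 = 3.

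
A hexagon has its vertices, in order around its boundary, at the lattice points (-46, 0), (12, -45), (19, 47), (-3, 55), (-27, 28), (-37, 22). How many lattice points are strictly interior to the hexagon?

By the shoelace formula, twice the signed area is |[(-46)·(-45) − 12·0] + [12·47 − 19·(-45)] + [19·55 − (-3)·47] + [(-3)·28 − (-27)·55] + [(-27)·22 − (-37)·28] + [(-37)·0 − (-46)·22]| = 7530, so the area is 3765.
Along each edge there are gcd(|Δx|,|Δy|)+1 lattice points, so counting each shared vertex once the boundary has gcd(58,45) + gcd(7,92) + gcd(22,8) + gcd(24,27) + gcd(10,6) + gcd(9,22) = 1+1+2+3+2+1 = 10.
Pick's theorem gives I = A − B/2 + 1 = 3765 − 10/2 + 1 = 3761.

3761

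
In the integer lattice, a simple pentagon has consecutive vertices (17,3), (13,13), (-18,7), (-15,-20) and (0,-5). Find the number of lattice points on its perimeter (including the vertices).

22

The number of boundary lattice points is Σ gcd(|Δx|,|Δy|) = gcd(4,10) + gcd(31,6) + gcd(3,27) + gcd(15,15) + gcd(17,8) = 2+1+3+15+1 = 22.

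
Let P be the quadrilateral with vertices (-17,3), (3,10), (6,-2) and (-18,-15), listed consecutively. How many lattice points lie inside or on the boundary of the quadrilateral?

Using the shoelace formula, 2A = |[(-17)·10 − 3·3] + [3·(-2) − 6·10] + [6·(-15) − (-18)·(-2)] + [(-18)·3 − (-17)·(-15)]| = 680, so the area is 340.
Summing gcd(|Δx|,|Δy|) over the edges gives the boundary count: gcd(20,7) + gcd(3,12) + gcd(24,13) + gcd(1,18) = 1+3+1+1 = 6.
Pick's theorem gives I = A − B/2 + 1 = 340 − 6/2 + 1 = 338, so the closed region contains I + B = 338 + 6 = 344 lattice points.

344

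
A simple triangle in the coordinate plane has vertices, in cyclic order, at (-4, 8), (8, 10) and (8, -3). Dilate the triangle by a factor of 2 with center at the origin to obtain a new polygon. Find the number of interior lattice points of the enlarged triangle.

297

The shoelace formula gives twice the area as |((-4)·10 − 8·8) + (8·(-3) − 8·10) + (8·8 − (-4)·(-3))| = 156, so the area is 78.
Summing gcd(|Δx|,|Δy|) over the edges gives the boundary count: gcd(12,2) + gcd(0,13) + gcd(12,11) = 2+13+1 = 16.
Scaling by 2 multiplies the area by 2² = 4 (so the new area is 312) and multiplies the boundary lattice-point count by 2, giving 32.
By Pick's theorem, the interior count of the dilated polygon is 312 − 32/2 + 1 = 297.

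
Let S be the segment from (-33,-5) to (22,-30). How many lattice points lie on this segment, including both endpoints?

6

The number of lattice points on a segment between lattice points is gcd(|Δx|,|Δy|) + 1 = gcd(55,25) + 1 = 5 + 1 = 6.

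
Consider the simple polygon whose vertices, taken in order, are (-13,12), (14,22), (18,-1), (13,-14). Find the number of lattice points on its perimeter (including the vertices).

29

Summing gcd(|Δx|,|Δy|) over the edges gives the boundary count: gcd(27,10) + gcd(4,23) + gcd(5,13) + gcd(26,26) = 1+1+1+26 = 29.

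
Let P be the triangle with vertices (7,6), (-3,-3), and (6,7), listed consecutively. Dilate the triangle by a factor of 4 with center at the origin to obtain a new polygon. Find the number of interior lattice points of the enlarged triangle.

147

By the shoelace formula, twice the signed area is |(7·(-3) − (-3)·6) + ((-3)·7 − 6·(-3)) + (6·6 − 7·7)| = 19, so the area is 9.5.
The number of boundary lattice points is Σ gcd(|Δx|,|Δy|) = gcd(10,9) + gcd(9,10) + gcd(1,1) = 1+1+1 = 3.
Scaling by 4 multiplies the area by 4² = 16 (so the new area is 152) and multiplies the boundary lattice-point count by 4, giving 12.
By Pick's theorem, the interior count of the dilated polygon is 152 − 12/2 + 1 = 147.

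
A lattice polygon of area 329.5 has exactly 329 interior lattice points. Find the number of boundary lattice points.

3

Pick's theorem gives A = I + B/2 − 1, so B = 2(A − I + 1) = 2(329.5 − 329 + 1) = 3.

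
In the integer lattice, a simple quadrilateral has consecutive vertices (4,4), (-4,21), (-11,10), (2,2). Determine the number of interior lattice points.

123

The shoelace formula gives twice the area as |(4·21 − (-4)·4) + ((-4)·10 − (-11)·21) + ((-11)·2 − 2·10) + (2·4 − 4·2)| = 249, so the area is 124.5.
Summing gcd(|Δx|,|Δy|) over the edges gives the boundary count: gcd(8,17) + gcd(7,11) + gcd(13,8) + gcd(2,2) = 1+1+1+2 = 5.
By Pick's theorem A = I + B/2 − 1, so I = 124.5 − 5/2 + 1 = 123.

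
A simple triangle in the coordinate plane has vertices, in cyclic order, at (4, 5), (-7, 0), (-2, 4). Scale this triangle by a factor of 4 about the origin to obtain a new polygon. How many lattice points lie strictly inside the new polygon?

147

The shoelace formula gives twice the area as |(4·0 − (-7)·5) + ((-7)·4 − (-2)·0) + ((-2)·5 − 4·4)| = 19, so the area is 19/2.
The number of boundary lattice points is Σ gcd(|Δx|,|Δy|) = gcd(11,5) + gcd(5,4) + gcd(6,1) = 1+1+1 = 3.
Scaling by 4 multiplies the area by 4² = 16 (so the new area is 152) and multiplies the boundary lattice-point count by 4, giving 12.
By Pick's theorem, the interior count of the dilated polygon is 152 − 12/2 + 1 = 147.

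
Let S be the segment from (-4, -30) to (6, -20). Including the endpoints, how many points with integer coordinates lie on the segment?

11

The number of lattice points on a segment between lattice points is gcd(|Δx|,|Δy|) + 1 = gcd(10,10) + 1 = 10 + 1 = 11.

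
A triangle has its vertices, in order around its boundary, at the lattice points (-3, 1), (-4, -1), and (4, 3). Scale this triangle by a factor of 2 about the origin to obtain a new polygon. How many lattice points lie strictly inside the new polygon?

Using the shoelace formula, 2A = |[(-3)·(-1) − (-4)·1] + [(-4)·3 − 4·(-1)] + [4·1 − (-3)·3]| = 12, so the area is 6.
Summing gcd(|Δx|,|Δy|) over the edges gives the boundary count: gcd(1,2) + gcd(8,4) + gcd(7,2) = 1+4+1 = 6.
Scaling by 2 multiplies the area by 2² = 4 (so the new area is 24) and multiplies the boundary lattice-point count by 2, giving 12.
By Pick's theorem, the interior count of the dilated polygon is 24 − 12/2 + 1 = 19.

19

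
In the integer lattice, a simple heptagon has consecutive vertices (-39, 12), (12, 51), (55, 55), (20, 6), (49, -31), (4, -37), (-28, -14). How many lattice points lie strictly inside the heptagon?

4805

By the shoelace formula, twice the signed area is |((-39)·51 − 12·12) + (12·55 − 55·51) + (55·6 − 20·55) + (20·(-31) − 49·6) + (49·(-37) − 4·(-31)) + (4·(-14) − (-28)·(-37)) + ((-28)·12 − (-39)·(-14))| = 9625, so the area is 9625/2.
Along each edge there are gcd(|Δx|,|Δy|)+1 lattice points, so counting each shared vertex once the boundary has gcd(51,39) + gcd(43,4) + gcd(35,49) + gcd(29,37) + gcd(45,6) + gcd(32,23) + gcd(11,26) = 3+1+7+1+3+1+1 = 17.
By Pick's theorem A = I + B/2 − 1, so I = 9625/2 − 17/2 + 1 = 4805.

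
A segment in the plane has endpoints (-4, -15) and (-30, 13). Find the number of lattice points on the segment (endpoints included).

The number of lattice points on a segment between lattice points is gcd(|Δx|,|Δy|) + 1 = gcd(26,28) + 1 = 2 + 1 = 3.

3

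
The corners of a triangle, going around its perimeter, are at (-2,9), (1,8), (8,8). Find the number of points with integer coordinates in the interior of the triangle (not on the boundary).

By the shoelace formula, twice the signed area is |((-2)·8 − 1·9) + (1·8 − 8·8) + (8·9 − (-2)·8)| = 7, so the area is 7/2.
Summing gcd(|Δx|,|Δy|) over the edges gives the boundary count: gcd(3,1) + gcd(7,0) + gcd(10,1) = 1+7+1 = 9.
Pick's theorem gives I = A − B/2 + 1 = 7/2 − 9/2 + 1 = 0.

0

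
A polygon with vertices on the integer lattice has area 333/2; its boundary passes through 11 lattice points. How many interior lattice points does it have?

162

Pick's theorem A = I + B/2 − 1 rearranges to I = A − B/2 + 1 = 333/2 − 11/2 + 1 = 162.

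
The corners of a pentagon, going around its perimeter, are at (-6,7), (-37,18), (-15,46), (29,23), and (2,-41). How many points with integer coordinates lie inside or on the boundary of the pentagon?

By the shoelace formula, twice the signed area is |((-6)·18 − (-37)·7) + ((-37)·46 − (-15)·18) + ((-15)·23 − 29·46) + (29·(-41) − 2·23) + (2·7 − (-6)·(-41))| = 4427, so the area is 2213.5.
Along each edge there are gcd(|Δx|,|Δy|)+1 lattice points, so counting each shared vertex once the boundary has gcd(31,11) + gcd(22,28) + gcd(44,23) + gcd(27,64) + gcd(8,48) = 1+2+1+1+8 = 13.
Pick's theorem gives I = A − B/2 + 1 = 2213.5 − 13/2 + 1 = 2208, so the closed region contains I + B = 2208 + 13 = 2221 lattice points.

2221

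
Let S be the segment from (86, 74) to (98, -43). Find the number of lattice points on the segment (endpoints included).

4

The number of lattice points on a segment between lattice points is gcd(|Δx|,|Δy|) + 1 = gcd(12,117) + 1 = 3 + 1 = 4.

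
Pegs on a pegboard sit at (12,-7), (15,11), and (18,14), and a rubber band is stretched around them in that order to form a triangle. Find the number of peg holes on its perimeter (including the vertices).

9

Along each edge there are gcd(|Δx|,|Δy|)+1 lattice points, so counting each shared vertex once the boundary has gcd(3,18) + gcd(3,3) + gcd(6,21) = 3+3+3 = 9.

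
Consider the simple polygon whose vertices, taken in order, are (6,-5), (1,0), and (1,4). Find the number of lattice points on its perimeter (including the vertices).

10

Along each edge there are gcd(|Δx|,|Δy|)+1 lattice points, so counting each shared vertex once the boundary has gcd(5,5) + gcd(0,4) + gcd(5,9) = 5+4+1 = 10.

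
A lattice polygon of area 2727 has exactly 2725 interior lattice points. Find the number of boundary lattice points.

6

Pick's theorem gives A = I + B/2 − 1, so B = 2(A − I + 1) = 2(2727 − 2725 + 1) = 6.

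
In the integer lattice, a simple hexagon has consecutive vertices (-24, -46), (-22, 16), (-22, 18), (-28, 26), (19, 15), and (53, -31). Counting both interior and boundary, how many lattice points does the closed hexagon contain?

Using the shoelace formula, 2A = |[(-24)·16 − (-22)·(-46)] + [(-22)·18 − (-22)·16] + [(-22)·26 − (-28)·18] + [(-28)·15 − 19·26] + [19·(-31) − 53·15] + [53·(-46) − (-24)·(-31)]| = 6988, so the area is 3494.
Summing gcd(|Δx|,|Δy|) over the edges gives the boundary count: gcd(2,62) + gcd(0,2) + gcd(6,8) + gcd(47,11) + gcd(34,46) + gcd(77,15) = 2+2+2+1+2+1 = 10.
Pick's theorem gives I = A − B/2 + 1 = 3494 − 10/2 + 1 = 3490, so the closed region contains I + B = 3490 + 10 = 3500 lattice points.

3500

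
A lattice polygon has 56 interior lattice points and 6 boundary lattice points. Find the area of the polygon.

By Pick's theorem, A = I + B/2 − 1 = 56 + 6/2 − 1 = 58.

58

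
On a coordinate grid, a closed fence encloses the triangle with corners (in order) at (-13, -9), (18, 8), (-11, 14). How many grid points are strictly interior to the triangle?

339

The shoelace formula gives twice the area as |((-13)·8 − 18·(-9)) + (18·14 − (-11)·8) + ((-11)·(-9) − (-13)·14)| = 679, so the area is 679/2.
Summing gcd(|Δx|,|Δy|) over the edges gives the boundary count: gcd(31,17) + gcd(29,6) + gcd(2,23) = 1+1+1 = 3.
By Pick's theorem A = I + B/2 − 1, so I = 679/2 − 3/2 + 1 = 339.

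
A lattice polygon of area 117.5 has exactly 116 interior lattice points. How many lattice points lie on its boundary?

5

Pick's theorem gives A = I + B/2 − 1, so B = 2(A − I + 1) = 2(117.5 − 116 + 1) = 5.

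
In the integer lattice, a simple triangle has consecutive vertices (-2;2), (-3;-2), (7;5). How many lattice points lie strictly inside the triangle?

15

The shoelace formula gives twice the area as |((-2)·(-2) − (-3)·2) + ((-3)·5 − 7·(-2)) + (7·2 − (-2)·5)| = 33, so the area is 33/2.
Summing gcd(|Δx|,|Δy|) over the edges gives the boundary count: gcd(1,4) + gcd(10,7) + gcd(9,3) = 1+1+3 = 5.
By Pick's theorem A = I + B/2 − 1, so I = 33/2 − 5/2 + 1 = 15.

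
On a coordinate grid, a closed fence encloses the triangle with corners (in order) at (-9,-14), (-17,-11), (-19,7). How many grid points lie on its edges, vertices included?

Summing gcd(|Δx|,|Δy|) over the edges gives the boundary count: gcd(8,3) + gcd(2,18) + gcd(10,21) = 1+2+1 = 4.

4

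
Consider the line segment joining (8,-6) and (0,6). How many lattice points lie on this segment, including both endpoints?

The number of lattice points on a segment between lattice points is gcd(|Δx|,|Δy|) + 1 = gcd(8,12) + 1 = 4 + 1 = 5.

5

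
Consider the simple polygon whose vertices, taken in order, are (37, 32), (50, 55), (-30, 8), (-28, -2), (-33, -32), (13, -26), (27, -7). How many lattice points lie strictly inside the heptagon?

3298

By the shoelace formula, twice the signed area is |(37·55 − 50·32) + (50·8 − (-30)·55) + ((-30)·(-2) − (-28)·8) + ((-28)·(-32) − (-33)·(-2)) + ((-33)·(-26) − 13·(-32)) + (13·(-7) − 27·(-26)) + (27·32 − 37·(-7))| = 6607, so the area is 6607/2.
The number of boundary lattice points is Σ gcd(|Δx|,|Δy|) = gcd(13,23) + gcd(80,47) + gcd(2,10) + gcd(5,30) + gcd(46,6) + gcd(14,19) + gcd(10,39) = 1+1+2+5+2+1+1 = 13.
Pick's theorem gives I = A − B/2 + 1 = 6607/2 − 13/2 + 1 = 3298.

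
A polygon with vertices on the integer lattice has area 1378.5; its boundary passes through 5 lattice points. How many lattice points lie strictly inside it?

Pick's theorem A = I + B/2 − 1 rearranges to I = A − B/2 + 1 = 1378.5 − 5/2 + 1 = 1377.

1377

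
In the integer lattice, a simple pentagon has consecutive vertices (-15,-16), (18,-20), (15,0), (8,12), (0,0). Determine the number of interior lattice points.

531

By the shoelace formula, twice the signed area is |[(-15)·(-20) − 18·(-16)] + [18·0 − 15·(-20)] + [15·12 − 8·0] + [8·0 − 0·12] + [0·(-16) − (-15)·0]| = 1068, so the area is 534.
The number of boundary lattice points is Σ gcd(|Δx|,|Δy|) = gcd(33,4) + gcd(3,20) + gcd(7,12) + gcd(8,12) + gcd(15,16) = 1+1+1+4+1 = 8.
Pick's theorem gives I = A − B/2 + 1 = 534 − 8/2 + 1 = 531.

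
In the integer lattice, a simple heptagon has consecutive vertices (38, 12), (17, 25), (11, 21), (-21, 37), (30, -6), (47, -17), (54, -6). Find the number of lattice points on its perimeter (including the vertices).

The number of boundary lattice points is Σ gcd(|Δx|,|Δy|) = gcd(21,13) + gcd(6,4) + gcd(32,16) + gcd(51,43) + gcd(17,11) + gcd(7,11) + gcd(16,18) = 1+2+16+1+1+1+2 = 24.

24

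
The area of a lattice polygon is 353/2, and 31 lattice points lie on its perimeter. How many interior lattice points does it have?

Pick's theorem A = I + B/2 − 1 rearranges to I = A − B/2 + 1 = 353/2 − 31/2 + 1 = 162.

162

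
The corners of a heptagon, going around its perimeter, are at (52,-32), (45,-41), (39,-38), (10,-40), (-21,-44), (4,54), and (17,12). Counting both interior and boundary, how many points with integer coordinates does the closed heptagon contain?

Using the shoelace formula, 2A = |(52·(-41) − 45·(-32)) + (45·(-38) − 39·(-41)) + (39·(-40) − 10·(-38)) + (10·(-44) − (-21)·(-40)) + ((-21)·54 − 4·(-44)) + (4·12 − 17·54) + (17·(-32) − 52·12)| = 6259, so the area is 6259/2.
Along each edge there are gcd(|Δx|,|Δy|)+1 lattice points, so counting each shared vertex once the boundary has gcd(7,9) + gcd(6,3) + gcd(29,2) + gcd(31,4) + gcd(25,98) + gcd(13,42) + gcd(35,44) = 1+3+1+1+1+1+1 = 9.
Pick's theorem gives I = A − B/2 + 1 = 6259/2 − 9/2 + 1 = 3126, so the closed region contains I + B = 3126 + 9 = 3135 lattice points.

3135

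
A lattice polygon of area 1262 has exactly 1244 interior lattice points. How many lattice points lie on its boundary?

Pick's theorem gives A = I + B/2 − 1, so B = 2(A − I + 1) = 2(1262 − 1244 + 1) = 38.

38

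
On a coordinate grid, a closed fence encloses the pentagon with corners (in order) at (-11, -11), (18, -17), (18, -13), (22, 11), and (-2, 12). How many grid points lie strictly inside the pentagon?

686

By the shoelace formula, twice the signed area is |((-11)·(-17) − 18·(-11)) + (18·(-13) − 18·(-17)) + (18·11 − 22·(-13)) + (22·12 − (-2)·11) + ((-2)·(-11) − (-11)·12)| = 1381, so the area is 1381/2.
Along each edge there are gcd(|Δx|,|Δy|)+1 lattice points, so counting each shared vertex once the boundary has gcd(29,6) + gcd(0,4) + gcd(4,24) + gcd(24,1) + gcd(9,23) = 1+4+4+1+1 = 11.
By Pick's theorem A = I + B/2 − 1, so I = 1381/2 − 11/2 + 1 = 686.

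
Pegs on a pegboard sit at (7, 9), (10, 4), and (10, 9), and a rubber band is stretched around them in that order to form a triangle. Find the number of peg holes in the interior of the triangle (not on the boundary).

By the shoelace formula, twice the signed area is |[7·4 − 10·9] + [10·9 − 10·4] + [10·9 − 7·9]| = 15, so the area is 15/2.
Along each edge there are gcd(|Δx|,|Δy|)+1 lattice points, so counting each shared vertex once the boundary has gcd(3,5) + gcd(0,5) + gcd(3,0) = 1+5+3 = 9.
Pick's theorem gives I = A − B/2 + 1 = 15/2 − 9/2 + 1 = 4.

4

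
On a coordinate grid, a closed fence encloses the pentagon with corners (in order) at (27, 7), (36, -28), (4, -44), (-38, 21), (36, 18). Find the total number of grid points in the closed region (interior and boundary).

Using the shoelace formula, 2A = |(27·(-28) − 36·7) + (36·(-44) − 4·(-28)) + (4·21 − (-38)·(-44)) + ((-38)·18 − 36·21) + (36·7 − 27·18)| = 5742, so the area is 2871.
Along each edge there are gcd(|Δx|,|Δy|)+1 lattice points, so counting each shared vertex once the boundary has gcd(9,35) + gcd(32,16) + gcd(42,65) + gcd(74,3) + gcd(9,11) = 1+16+1+1+1 = 20.
Pick's theorem gives I = A − B/2 + 1 = 2871 − 20/2 + 1 = 2862, so the closed region contains I + B = 2862 + 20 = 2882 lattice points.

2882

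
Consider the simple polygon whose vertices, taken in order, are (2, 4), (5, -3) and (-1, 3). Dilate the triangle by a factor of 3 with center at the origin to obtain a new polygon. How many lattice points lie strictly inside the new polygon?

97

By the shoelace formula, twice the signed area is |[2·(-3) − 5·4] + [5·3 − (-1)·(-3)] + [(-1)·4 − 2·3]| = 24, so the area is 12.
Summing gcd(|Δx|,|Δy|) over the edges gives the boundary count: gcd(3,7) + gcd(6,6) + gcd(3,1) = 1+6+1 = 8.
Scaling by 3 multiplies the area by 3² = 9 (so the new area is 108) and multiplies the boundary lattice-point count by 3, giving 24.
By Pick's theorem, the interior count of the dilated polygon is 108 − 24/2 + 1 = 97.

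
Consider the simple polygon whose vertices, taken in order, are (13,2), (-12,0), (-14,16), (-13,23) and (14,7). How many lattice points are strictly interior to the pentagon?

377

The shoelace formula gives twice the area as |[13·0 − (-12)·2] + [(-12)·16 − (-14)·0] + [(-14)·23 − (-13)·16] + [(-13)·7 − 14·23] + [14·2 − 13·7]| = 758, so the area is 379.
Along each edge there are gcd(|Δx|,|Δy|)+1 lattice points, so counting each shared vertex once the boundary has gcd(25,2) + gcd(2,16) + gcd(1,7) + gcd(27,16) + gcd(1,5) = 1+2+1+1+1 = 6.
Pick's theorem gives I = A − B/2 + 1 = 379 − 6/2 + 1 = 377.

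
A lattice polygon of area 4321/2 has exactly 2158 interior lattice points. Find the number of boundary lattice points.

Pick's theorem gives A = I + B/2 − 1, so B = 2(A − I + 1) = 2(4321/2 − 2158 + 1) = 7.

7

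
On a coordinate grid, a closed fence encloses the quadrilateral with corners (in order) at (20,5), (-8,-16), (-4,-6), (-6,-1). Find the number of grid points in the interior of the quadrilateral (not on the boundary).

164

By the shoelace formula, twice the signed area is |[20·(-16) − (-8)·5] + [(-8)·(-6) − (-4)·(-16)] + [(-4)·(-1) − (-6)·(-6)] + [(-6)·5 − 20·(-1)]| = 338, so the area is 169.
Summing gcd(|Δx|,|Δy|) over the edges gives the boundary count: gcd(28,21) + gcd(4,10) + gcd(2,5) + gcd(26,6) = 7+2+1+2 = 12.
By Pick's theorem A = I + B/2 − 1, so I = 169 − 12/2 + 1 = 164.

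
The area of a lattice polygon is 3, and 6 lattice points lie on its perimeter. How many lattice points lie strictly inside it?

1

From Pick's theorem, I = A − B/2 + 1 = 3 − 6/2 + 1 = 1.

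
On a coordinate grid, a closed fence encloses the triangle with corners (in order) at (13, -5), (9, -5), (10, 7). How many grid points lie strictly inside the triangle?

By the shoelace formula, twice the signed area is |(13·(-5) − 9·(-5)) + (9·7 − 10·(-5)) + (10·(-5) − 13·7)| = 48, so the area is 24.
Along each edge there are gcd(|Δx|,|Δy|)+1 lattice points, so counting each shared vertex once the boundary has gcd(4,0) + gcd(1,12) + gcd(3,12) = 4+1+3 = 8.
Pick's theorem gives I = A − B/2 + 1 = 24 − 8/2 + 1 = 21.

21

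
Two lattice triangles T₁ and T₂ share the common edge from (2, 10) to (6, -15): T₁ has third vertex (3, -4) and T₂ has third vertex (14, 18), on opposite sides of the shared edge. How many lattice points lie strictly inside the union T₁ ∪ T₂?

The union is the simple quadrilateral with vertices (2, 10), (3, -4), (6, -15), (14, 18) in order.
The shoelace formula gives twice the area as |[2·(-4) − 3·10] + [3·(-15) − 6·(-4)] + [6·18 − 14·(-15)] + [14·10 − 2·18]| = 363, so the area is 181.5.
Along each edge there are gcd(|Δx|,|Δy|)+1 lattice points, so counting each shared vertex once the boundary has gcd(1,14) + gcd(3,11) + gcd(8,33) + gcd(12,8) = 1+1+1+4 = 7.
By Pick's theorem I = A − B/2 + 1 = 181.5 − 7/2 + 1 = 179.

179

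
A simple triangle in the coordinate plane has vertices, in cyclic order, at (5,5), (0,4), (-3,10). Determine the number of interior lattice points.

Using the shoelace formula, 2A = |(5·4 − 0·5) + (0·10 − (-3)·4) + ((-3)·5 − 5·10)| = 33, so the area is 33/2.
The number of boundary lattice points is Σ gcd(|Δx|,|Δy|) = gcd(5,1) + gcd(3,6) + gcd(8,5) = 1+3+1 = 5.
Pick's theorem gives I = A − B/2 + 1 = 33/2 − 5/2 + 1 = 15.

15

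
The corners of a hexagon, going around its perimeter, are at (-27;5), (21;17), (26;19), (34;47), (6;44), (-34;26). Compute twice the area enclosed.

The shoelace formula gives twice the area as |[(-27)·17 − 21·5] + [21·19 − 26·17] + [26·47 − 34·19] + [34·44 − 6·47] + [6·26 − (-34)·44] + [(-34)·5 − (-27)·26]| = 3367, so the area is 3367/2.

3367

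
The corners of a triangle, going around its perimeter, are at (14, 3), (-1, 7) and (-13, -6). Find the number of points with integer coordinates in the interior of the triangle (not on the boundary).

The shoelace formula gives twice the area as |(14·7 − (-1)·3) + ((-1)·(-6) − (-13)·7) + ((-13)·3 − 14·(-6))| = 243, so the area is 243/2.
Summing gcd(|Δx|,|Δy|) over the edges gives the boundary count: gcd(15,4) + gcd(12,13) + gcd(27,9) = 1+1+9 = 11.
By Pick's theorem A = I + B/2 − 1, so I = 243/2 − 11/2 + 1 = 117.

117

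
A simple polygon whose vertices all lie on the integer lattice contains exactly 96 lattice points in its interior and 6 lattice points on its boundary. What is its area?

Pick's theorem states A = I + B/2 − 1, so A = 96 + 6/2 − 1 = 98.

98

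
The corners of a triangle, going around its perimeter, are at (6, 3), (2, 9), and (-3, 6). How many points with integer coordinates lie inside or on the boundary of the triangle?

Using the shoelace formula, 2A = |[6·9 − 2·3] + [2·6 − (-3)·9] + [(-3)·3 − 6·6]| = 42, so the area is 21.
Summing gcd(|Δx|,|Δy|) over the edges gives the boundary count: gcd(4,6) + gcd(5,3) + gcd(9,3) = 2+1+3 = 6.
Pick's theorem gives I = A − B/2 + 1 = 21 − 6/2 + 1 = 19, so the closed region contains I + B = 19 + 6 = 25 lattice points.

25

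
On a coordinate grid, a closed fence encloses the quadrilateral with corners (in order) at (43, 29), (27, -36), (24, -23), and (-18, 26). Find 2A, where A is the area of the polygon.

3518

Using the shoelace formula, 2A = |(43·(-36) − 27·29) + (27·(-23) − 24·(-36)) + (24·26 − (-18)·(-23)) + ((-18)·29 − 43·26)| = 3518, so the area is 1759.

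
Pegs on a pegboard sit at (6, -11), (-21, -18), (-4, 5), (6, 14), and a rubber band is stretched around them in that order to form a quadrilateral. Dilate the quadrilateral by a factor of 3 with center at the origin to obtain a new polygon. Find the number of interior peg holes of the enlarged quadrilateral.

The shoelace formula gives twice the area as |[6·(-18) − (-21)·(-11)] + [(-21)·5 − (-4)·(-18)] + [(-4)·14 − 6·5] + [6·(-11) − 6·14]| = 752, so the area is 376.
Along each edge there are gcd(|Δx|,|Δy|)+1 lattice points, so counting each shared vertex once the boundary has gcd(27,7) + gcd(17,23) + gcd(10,9) + gcd(0,25) = 1+1+1+25 = 28.
Scaling by 3 multiplies the area by 3² = 9 (so the new area is 3384) and multiplies the boundary lattice-point count by 3, giving 84.
By Pick's theorem, the interior count of the dilated polygon is 3384 − 84/2 + 1 = 3343.

3343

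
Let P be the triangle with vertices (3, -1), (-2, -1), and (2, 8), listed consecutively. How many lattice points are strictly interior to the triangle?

By the shoelace formula, twice the signed area is |(3·(-1) − (-2)·(-1)) + ((-2)·8 − 2·(-1)) + (2·(-1) − 3·8)| = 45, so the area is 45/2.
Summing gcd(|Δx|,|Δy|) over the edges gives the boundary count: gcd(5,0) + gcd(4,9) + gcd(1,9) = 5+1+1 = 7.
By Pick's theorem A = I + B/2 − 1, so I = 45/2 − 7/2 + 1 = 20.

20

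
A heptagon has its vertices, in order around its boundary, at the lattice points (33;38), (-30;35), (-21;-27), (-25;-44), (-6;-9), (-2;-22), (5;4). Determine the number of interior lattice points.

By the shoelace formula, twice the signed area is |(33·35 − (-30)·38) + ((-30)·(-27) − (-21)·35) + ((-21)·(-44) − (-25)·(-27)) + ((-25)·(-9) − (-6)·(-44)) + ((-6)·(-22) − (-2)·(-9)) + ((-2)·4 − 5·(-22)) + (5·38 − 33·4)| = 4324, so the area is 2162.
Along each edge there are gcd(|Δx|,|Δy|)+1 lattice points, so counting each shared vertex once the boundary has gcd(63,3) + gcd(9,62) + gcd(4,17) + gcd(19,35) + gcd(4,13) + gcd(7,26) + gcd(28,34) = 3+1+1+1+1+1+2 = 10.
By Pick's theorem A = I + B/2 − 1, so I = 2162 − 10/2 + 1 = 2158.

2158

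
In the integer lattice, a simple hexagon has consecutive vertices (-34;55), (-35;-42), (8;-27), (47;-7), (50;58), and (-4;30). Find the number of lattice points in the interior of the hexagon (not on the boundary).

5723

The shoelace formula gives twice the area as |((-34)·(-42) − (-35)·55) + ((-35)·(-27) − 8·(-42)) + (8·(-7) − 47·(-27)) + (47·58 − 50·(-7)) + (50·30 − (-4)·58) + ((-4)·55 − (-34)·30)| = 11455, so the area is 11455/2.
Along each edge there are gcd(|Δx|,|Δy|)+1 lattice points, so counting each shared vertex once the boundary has gcd(1,97) + gcd(43,15) + gcd(39,20) + gcd(3,65) + gcd(54,28) + gcd(30,25) = 1+1+1+1+2+5 = 11.
By Pick's theorem A = I + B/2 − 1, so I = 11455/2 − 11/2 + 1 = 5723.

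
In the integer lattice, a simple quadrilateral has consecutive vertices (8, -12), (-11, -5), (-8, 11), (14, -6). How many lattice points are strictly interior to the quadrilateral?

276

Using the shoelace formula, 2A = |[8·(-5) − (-11)·(-12)] + [(-11)·11 − (-8)·(-5)] + [(-8)·(-6) − 14·11] + [14·(-12) − 8·(-6)]| = 559, so the area is 279.5.
The number of boundary lattice points is Σ gcd(|Δx|,|Δy|) = gcd(19,7) + gcd(3,16) + gcd(22,17) + gcd(6,6) = 1+1+1+6 = 9.
Pick's theorem gives I = A − B/2 + 1 = 279.5 − 9/2 + 1 = 276.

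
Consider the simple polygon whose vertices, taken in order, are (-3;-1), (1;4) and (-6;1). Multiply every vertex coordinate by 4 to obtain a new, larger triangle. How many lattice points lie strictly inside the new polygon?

179

Using the shoelace formula, 2A = |[(-3)·4 − 1·(-1)] + [1·1 − (-6)·4] + [(-6)·(-1) − (-3)·1]| = 23, so the area is 23/2.
Along each edge there are gcd(|Δx|,|Δy|)+1 lattice points, so counting each shared vertex once the boundary has gcd(4,5) + gcd(7,3) + gcd(3,2) = 1+1+1 = 3.
Scaling by 4 multiplies the area by 4² = 16 (so the new area is 184) and multiplies the boundary lattice-point count by 4, giving 12.
By Pick's theorem, the interior count of the dilated polygon is 184 − 12/2 + 1 = 179.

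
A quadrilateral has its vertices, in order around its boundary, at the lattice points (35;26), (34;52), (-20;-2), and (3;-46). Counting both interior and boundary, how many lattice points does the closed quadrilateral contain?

The shoelace formula gives twice the area as |[35·52 − 34·26] + [34·(-2) − (-20)·52] + [(-20)·(-46) − 3·(-2)] + [3·26 − 35·(-46)]| = 4522, so the area is 2261.
Along each edge there are gcd(|Δx|,|Δy|)+1 lattice points, so counting each shared vertex once the boundary has gcd(1,26) + gcd(54,54) + gcd(23,44) + gcd(32,72) = 1+54+1+8 = 64.
Pick's theorem gives I = A − B/2 + 1 = 2261 − 64/2 + 1 = 2230, so the closed region contains I + B = 2230 + 64 = 2294 lattice points.

2294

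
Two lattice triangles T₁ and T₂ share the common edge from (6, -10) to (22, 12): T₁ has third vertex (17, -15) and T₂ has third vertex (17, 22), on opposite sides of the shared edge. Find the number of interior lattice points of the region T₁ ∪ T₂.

The union is the simple quadrilateral with vertices (6, -10), (17, -15), (22, 12), (17, 22) in order.
Using the shoelace formula, 2A = |[6·(-15) − 17·(-10)] + [17·12 − 22·(-15)] + [22·22 − 17·12] + [17·(-10) − 6·22]| = 592, so the area is 296.
Summing gcd(|Δx|,|Δy|) over the edges gives the boundary count: gcd(11,5) + gcd(5,27) + gcd(5,10) + gcd(11,32) = 1+1+5+1 = 8.
By Pick's theorem I = A − B/2 + 1 = 296 − 8/2 + 1 = 293.

293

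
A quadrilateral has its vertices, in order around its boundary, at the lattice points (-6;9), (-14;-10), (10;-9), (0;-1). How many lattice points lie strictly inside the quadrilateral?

196

The shoelace formula gives twice the area as |[(-6)·(-10) − (-14)·9] + [(-14)·(-9) − 10·(-10)] + [10·(-1) − 0·(-9)] + [0·9 − (-6)·(-1)]| = 396, so the area is 198.
Along each edge there are gcd(|Δx|,|Δy|)+1 lattice points, so counting each shared vertex once the boundary has gcd(8,19) + gcd(24,1) + gcd(10,8) + gcd(6,10) = 1+1+2+2 = 6.
By Pick's theorem A = I + B/2 − 1, so I = 198 − 6/2 + 1 = 196.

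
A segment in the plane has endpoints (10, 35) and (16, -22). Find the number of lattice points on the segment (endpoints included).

4

The number of lattice points on a segment between lattice points is gcd(|Δx|,|Δy|) + 1 = gcd(6,57) + 1 = 3 + 1 = 4.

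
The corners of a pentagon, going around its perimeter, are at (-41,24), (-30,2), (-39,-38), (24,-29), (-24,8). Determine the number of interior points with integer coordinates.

Using the shoelace formula, 2A = |((-41)·2 − (-30)·24) + ((-30)·(-38) − (-39)·2) + ((-39)·(-29) − 24·(-38)) + (24·8 − (-24)·(-29)) + ((-24)·24 − (-41)·8)| = 3147, so the area is 1573.5.
Summing gcd(|Δx|,|Δy|) over the edges gives the boundary count: gcd(11,22) + gcd(9,40) + gcd(63,9) + gcd(48,37) + gcd(17,16) = 11+1+9+1+1 = 23.
By Pick's theorem A = I + B/2 − 1, so I = 1573.5 − 23/2 + 1 = 1563.

1563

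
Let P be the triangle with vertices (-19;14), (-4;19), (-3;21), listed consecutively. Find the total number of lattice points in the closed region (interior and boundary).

17

Using the shoelace formula, 2A = |[(-19)·19 − (-4)·14] + [(-4)·21 − (-3)·19] + [(-3)·14 − (-19)·21]| = 25, so the area is 25/2.
The number of boundary lattice points is Σ gcd(|Δx|,|Δy|) = gcd(15,5) + gcd(1,2) + gcd(16,7) = 5+1+1 = 7.
Pick's theorem gives I = A − B/2 + 1 = 25/2 − 7/2 + 1 = 10, so the closed region contains I + B = 10 + 7 = 17 lattice points.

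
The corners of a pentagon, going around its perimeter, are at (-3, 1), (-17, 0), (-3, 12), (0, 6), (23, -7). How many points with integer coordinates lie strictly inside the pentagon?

167

Using the shoelace formula, 2A = |((-3)·0 − (-17)·1) + ((-17)·12 − (-3)·0) + ((-3)·6 − 0·12) + (0·(-7) − 23·6) + (23·1 − (-3)·(-7))| = 341, so the area is 341/2.
The number of boundary lattice points is Σ gcd(|Δx|,|Δy|) = gcd(14,1) + gcd(14,12) + gcd(3,6) + gcd(23,13) + gcd(26,8) = 1+2+3+1+2 = 9.
By Pick's theorem A = I + B/2 − 1, so I = 341/2 − 9/2 + 1 = 167.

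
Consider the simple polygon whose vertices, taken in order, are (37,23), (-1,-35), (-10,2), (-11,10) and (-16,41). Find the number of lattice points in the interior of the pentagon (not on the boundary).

Using the shoelace formula, 2A = |(37·(-35) − (-1)·23) + ((-1)·2 − (-10)·(-35)) + ((-10)·10 − (-11)·2) + ((-11)·41 − (-16)·10) + ((-16)·23 − 37·41)| = 3878, so the area is 1939.
Along each edge there are gcd(|Δx|,|Δy|)+1 lattice points, so counting each shared vertex once the boundary has gcd(38,58) + gcd(9,37) + gcd(1,8) + gcd(5,31) + gcd(53,18) = 2+1+1+1+1 = 6.
Pick's theorem gives I = A − B/2 + 1 = 1939 − 6/2 + 1 = 1937.

1937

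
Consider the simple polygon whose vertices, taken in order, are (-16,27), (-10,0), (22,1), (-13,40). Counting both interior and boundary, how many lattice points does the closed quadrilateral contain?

725

Using the shoelace formula, 2A = |((-16)·0 − (-10)·27) + ((-10)·1 − 22·0) + (22·40 − (-13)·1) + ((-13)·27 − (-16)·40)| = 1442, so the area is 721.
Summing gcd(|Δx|,|Δy|) over the edges gives the boundary count: gcd(6,27) + gcd(32,1) + gcd(35,39) + gcd(3,13) = 3+1+1+1 = 6.
Pick's theorem gives I = A − B/2 + 1 = 721 − 6/2 + 1 = 719, so the closed region contains I + B = 719 + 6 = 725 lattice points.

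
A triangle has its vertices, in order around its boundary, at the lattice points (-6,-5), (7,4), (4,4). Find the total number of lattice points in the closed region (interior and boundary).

By the shoelace formula, twice the signed area is |[(-6)·4 − 7·(-5)] + [7·4 − 4·4] + [4·(-5) − (-6)·4]| = 27, so the area is 27/2.
Along each edge there are gcd(|Δx|,|Δy|)+1 lattice points, so counting each shared vertex once the boundary has gcd(13,9) + gcd(3,0) + gcd(10,9) = 1+3+1 = 5.
Pick's theorem gives I = A − B/2 + 1 = 27/2 − 5/2 + 1 = 12, so the closed region contains I + B = 12 + 5 = 17 lattice points.

17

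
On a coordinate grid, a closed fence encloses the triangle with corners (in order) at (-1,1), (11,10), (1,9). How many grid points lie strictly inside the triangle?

The shoelace formula gives twice the area as |[(-1)·10 − 11·1] + [11·9 − 1·10] + [1·1 − (-1)·9]| = 78, so the area is 39.
Along each edge there are gcd(|Δx|,|Δy|)+1 lattice points, so counting each shared vertex once the boundary has gcd(12,9) + gcd(10,1) + gcd(2,8) = 3+1+2 = 6.
By Pick's theorem A = I + B/2 − 1, so I = 39 − 6/2 + 1 = 37.

37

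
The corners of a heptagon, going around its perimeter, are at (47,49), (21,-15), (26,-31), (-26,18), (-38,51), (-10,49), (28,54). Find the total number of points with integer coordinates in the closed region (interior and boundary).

3709

By the shoelace formula, twice the signed area is |(47·(-15) − 21·49) + (21·(-31) − 26·(-15)) + (26·18 − (-26)·(-31)) + ((-26)·51 − (-38)·18) + ((-38)·49 − (-10)·51) + ((-10)·54 − 28·49) + (28·49 − 47·54)| = 7405, so the area is 7405/2.
Along each edge there are gcd(|Δx|,|Δy|)+1 lattice points, so counting each shared vertex once the boundary has gcd(26,64) + gcd(5,16) + gcd(52,49) + gcd(12,33) + gcd(28,2) + gcd(38,5) + gcd(19,5) = 2+1+1+3+2+1+1 = 11.
Pick's theorem gives I = A − B/2 + 1 = 7405/2 − 11/2 + 1 = 3698, so the closed region contains I + B = 3698 + 11 = 3709 lattice points.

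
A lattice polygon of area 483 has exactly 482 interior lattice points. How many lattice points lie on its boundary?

4

Pick's theorem gives A = I + B/2 − 1, so B = 2(A − I + 1) = 2(483 − 482 + 1) = 4.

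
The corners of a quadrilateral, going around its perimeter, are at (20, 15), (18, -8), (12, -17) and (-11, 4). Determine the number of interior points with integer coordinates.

510

Using the shoelace formula, 2A = |[20·(-8) − 18·15] + [18·(-17) − 12·(-8)] + [12·4 − (-11)·(-17)] + [(-11)·15 − 20·4]| = 1024, so the area is 512.
Along each edge there are gcd(|Δx|,|Δy|)+1 lattice points, so counting each shared vertex once the boundary has gcd(2,23) + gcd(6,9) + gcd(23,21) + gcd(31,11) = 1+3+1+1 = 6.
By Pick's theorem A = I + B/2 − 1, so I = 512 − 6/2 + 1 = 510.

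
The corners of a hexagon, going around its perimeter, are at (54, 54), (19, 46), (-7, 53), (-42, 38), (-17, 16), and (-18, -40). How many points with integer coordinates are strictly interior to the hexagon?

The shoelace formula gives twice the area as |(54·46 − 19·54) + (19·53 − (-7)·46) + ((-7)·38 − (-42)·53) + ((-42)·16 − (-17)·38) + ((-17)·(-40) − (-18)·16) + ((-18)·54 − 54·(-40))| = 6877, so the area is 3438.5.
Along each edge there are gcd(|Δx|,|Δy|)+1 lattice points, so counting each shared vertex once the boundary has gcd(35,8) + gcd(26,7) + gcd(35,15) + gcd(25,22) + gcd(1,56) + gcd(72,94) = 1+1+5+1+1+2 = 11.
By Pick's theorem A = I + B/2 − 1, so I = 3438.5 − 11/2 + 1 = 3434.

3434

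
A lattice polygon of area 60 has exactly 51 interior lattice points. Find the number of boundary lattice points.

20

Pick's theorem gives A = I + B/2 − 1, so B = 2(A − I + 1) = 2(60 − 51 + 1) = 20.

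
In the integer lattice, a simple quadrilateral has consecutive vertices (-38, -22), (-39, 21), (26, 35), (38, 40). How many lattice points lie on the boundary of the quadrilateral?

5

The number of boundary lattice points is Σ gcd(|Δx|,|Δy|) = gcd(1,43) + gcd(65,14) + gcd(12,5) + gcd(76,62) = 1+1+1+2 = 5.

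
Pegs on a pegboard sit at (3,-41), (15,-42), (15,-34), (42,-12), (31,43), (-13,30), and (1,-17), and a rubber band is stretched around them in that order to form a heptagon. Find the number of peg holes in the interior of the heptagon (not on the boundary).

2851

The shoelace formula gives twice the area as |(3·(-42) − 15·(-41)) + (15·(-34) − 15·(-42)) + (15·(-12) − 42·(-34)) + (42·43 − 31·(-12)) + (31·30 − (-13)·43) + ((-13)·(-17) − 1·30) + (1·(-41) − 3·(-17))| = 5725, so the area is 2862.5.
Summing gcd(|Δx|,|Δy|) over the edges gives the boundary count: gcd(12,1) + gcd(0,8) + gcd(27,22) + gcd(11,55) + gcd(44,13) + gcd(14,47) + gcd(2,24) = 1+8+1+11+1+1+2 = 25.
Pick's theorem gives I = A − B/2 + 1 = 2862.5 − 25/2 + 1 = 2851.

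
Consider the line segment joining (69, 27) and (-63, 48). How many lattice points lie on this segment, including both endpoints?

The number of lattice points on a segment between lattice points is gcd(|Δx|,|Δy|) + 1 = gcd(132,21) + 1 = 3 + 1 = 4.

4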